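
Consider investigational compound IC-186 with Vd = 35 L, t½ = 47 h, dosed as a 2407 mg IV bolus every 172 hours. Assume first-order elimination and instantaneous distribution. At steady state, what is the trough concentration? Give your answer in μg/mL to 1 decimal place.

5.9 μg/mL

k = ln2/t½ = ln2/47 ≈ 0.014748 h⁻¹; fraction remaining f = e^(−kτ) = e^(−0.014748×172) ≈ 0.0791.
Each bolus raises the concentration by D/Vd = 2407/35 ≈ 68.771 μg/mL.
Steady-state trough Cmin,ss = C₀·f/(1−f) ≈ 68.771 × 0.0791/0.9209 ≈ 5.907 μg/mL.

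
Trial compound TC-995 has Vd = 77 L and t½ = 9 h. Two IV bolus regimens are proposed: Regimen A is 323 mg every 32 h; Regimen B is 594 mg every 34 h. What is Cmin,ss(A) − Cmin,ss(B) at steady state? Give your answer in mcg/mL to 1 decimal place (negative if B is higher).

-0.2 mcg/mL

Regimen A: f = (1/2)^(32/9) ≈ 0.0850; Cmin,ss = (323/77)·f/(1−f) ≈ 0.390 mcg/mL.
Regimen B: f = (1/2)^(34/9) ≈ 0.0729; Cmin,ss = (594/77)·f/(1−f) ≈ 0.607 mcg/mL.
Difference ≈ 0.390 − 0.607 ≈ -0.217 mcg/mL.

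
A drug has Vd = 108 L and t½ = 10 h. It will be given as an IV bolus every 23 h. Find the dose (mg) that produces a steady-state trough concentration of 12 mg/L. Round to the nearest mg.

5086 mg

τ/t½ = 23/10 ≈ 2.3, so f = (1/2)^(23/10) ≈ 0.203063.
Cmin,ss = (D/Vd)·f/(1−f), so D = Cmin,ss·Vd·(1−f)/f.
D = 12 × 108 × (1−f)/f ≈ 12 × 108 × 3.92458 ≈ 5086.26 mg.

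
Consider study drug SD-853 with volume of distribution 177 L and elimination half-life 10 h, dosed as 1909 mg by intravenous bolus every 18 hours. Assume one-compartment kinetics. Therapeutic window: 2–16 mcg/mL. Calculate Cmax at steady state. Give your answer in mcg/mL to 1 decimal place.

τ/t½ = 18/10 ≈ 1.8, so fraction remaining f = (1/2)^(18/10) ≈ 0.2872.
Accumulation ratio R = 1/(1 − f) ≈ 1/0.7128 ≈ 1.4029.
Single-dose peak C₀ = D/Vd = 1909/177 ≈ 10.785 mcg/mL.
Steady-state peak Cmax,ss = C₀·R ≈ 10.785 × 1.4029 ≈ 15.130 mcg/mL.
Peak 15.1 mcg/mL vs MTC 16 mcg/mL: below toxic threshold.

15.1 mcg/mL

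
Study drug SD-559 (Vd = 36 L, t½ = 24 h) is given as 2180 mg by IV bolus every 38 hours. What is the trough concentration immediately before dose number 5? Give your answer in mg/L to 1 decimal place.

30.0 mg/L

f = (1/2)^(τ/t½) = (1/2)^(38/24) ≈ 0.3337.
C₀ = D/Vd = 2180/36 ≈ 60.556 mg/L.
Before the 5th dose, 4 doses have been given. Superposition: Cmin = C₀·(f + f² + … + f^4).
≈ 60.556 × (0.3337 + 0.1114 + 0.0372 + 0.0124) ≈ 60.556 × 0.4947 ≈ 29.957 mg/L.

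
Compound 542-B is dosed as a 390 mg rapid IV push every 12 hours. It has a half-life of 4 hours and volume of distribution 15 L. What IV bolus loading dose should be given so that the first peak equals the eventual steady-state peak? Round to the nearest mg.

f = (1/2)^(12/4) ≈ 0.125000; accumulation ratio R = 1/(1−f) ≈ 1.14286.
Loading dose to hit Cmax,ss on first dose: D_load = D_maint·R ≈ 390 × 1.14286 ≈ 445.72 mg.

446 mg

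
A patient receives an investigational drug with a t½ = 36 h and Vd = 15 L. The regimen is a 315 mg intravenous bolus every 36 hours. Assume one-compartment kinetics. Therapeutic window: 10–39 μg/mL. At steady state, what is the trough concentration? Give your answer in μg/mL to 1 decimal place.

The dosing interval is 1 half-life, so f = 2^(−1) = 0.5.
Accumulation ratio R = 1/(1 − f) = 1/0.5 = 2/1.
Single-dose peak C₀ = D/Vd = 315/15 = 21 μg/mL.
Steady-state peak Cmax,ss = C₀·R = 21 × 2/1 ≈ 42.000 μg/mL.
Steady-state trough Cmin,ss = Cmax,ss·f ≈ 42.000 × 0.5 ≈ 21.000 μg/mL.
Trough 21.0 μg/mL vs MEC 10 μg/mL: adequate.

21.0 μg/mL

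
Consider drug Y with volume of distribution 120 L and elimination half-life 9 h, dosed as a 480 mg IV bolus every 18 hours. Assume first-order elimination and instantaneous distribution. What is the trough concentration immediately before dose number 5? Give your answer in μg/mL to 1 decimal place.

1.3 μg/mL

f = (1/2)^(τ/t½) = (1/2)^(18/9) ≈ 0.2500.
C₀ = D/Vd = 480/120 ≈ 4.000 μg/mL.
Before the 5th dose, 4 doses have been given. Superposition: Cmin = C₀·(f + f² + … + f^4).
≈ 4.000 × (0.2500 + 0.0625 + 0.0156 + 0.0039) ≈ 4.000 × 0.3320 ≈ 1.328 μg/mL.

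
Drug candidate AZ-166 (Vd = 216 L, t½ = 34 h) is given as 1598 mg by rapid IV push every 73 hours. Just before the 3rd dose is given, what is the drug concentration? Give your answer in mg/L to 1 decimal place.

2.0 mg/L

f = (1/2)^(τ/t½) = (1/2)^(73/34) ≈ 0.2258.
C₀ = D/Vd = 1598/216 ≈ 7.398 mg/L.
Before the 3rd dose, 2 doses have been given. Superposition: Cmin = C₀·(f + f²).
≈ 7.398 × (0.2258 + 0.0510) ≈ 7.398 × 0.2768 ≈ 2.048 mg/L.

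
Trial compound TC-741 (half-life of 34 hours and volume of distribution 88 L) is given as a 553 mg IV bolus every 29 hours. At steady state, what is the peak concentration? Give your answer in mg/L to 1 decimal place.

14.1 mg/L

τ/t½ = 29/34 ≈ 0.85294, so fraction remaining f = (1/2)^(29/34) ≈ 0.5537.
Accumulation ratio R = 1/(1 − f) ≈ 1/0.4463 ≈ 2.2406.
Single-dose peak C₀ = D/Vd = 553/88 ≈ 6.284 mg/L.
Steady-state peak Cmax,ss = C₀·R ≈ 6.284 × 2.2406 ≈ 14.080 mg/L.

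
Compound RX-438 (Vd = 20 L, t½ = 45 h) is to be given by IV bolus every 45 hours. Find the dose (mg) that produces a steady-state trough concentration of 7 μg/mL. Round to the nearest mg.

τ/t½ = 45/45 ≈ 1, so f = (1/2)^(45/45) ≈ 0.500000.
Cmin,ss = (D/Vd)·f/(1−f), so D = Cmin,ss·Vd·(1−f)/f.
D = 7 × 20 × (1−f)/f ≈ 7 × 20 × 1.00000 ≈ 140.00 mg.

140 mg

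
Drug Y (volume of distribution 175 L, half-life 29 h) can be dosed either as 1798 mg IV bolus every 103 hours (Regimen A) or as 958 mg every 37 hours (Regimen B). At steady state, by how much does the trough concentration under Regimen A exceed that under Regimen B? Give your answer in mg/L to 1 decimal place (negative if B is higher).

-2.9 mg/L

Regimen A: f = (1/2)^(103/29) ≈ 0.0853; Cmin,ss = (1798/175)·f/(1−f) ≈ 0.958 mg/L.
Regimen B: f = (1/2)^(37/29) ≈ 0.4130; Cmin,ss = (958/175)·f/(1−f) ≈ 3.852 mg/L.
Difference ≈ 0.958 − 3.852 ≈ -2.894 mg/L.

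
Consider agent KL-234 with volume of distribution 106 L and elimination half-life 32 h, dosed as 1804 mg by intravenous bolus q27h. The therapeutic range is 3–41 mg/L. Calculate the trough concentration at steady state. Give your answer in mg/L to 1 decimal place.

τ/t½ = 27/32 ≈ 0.84375, so fraction remaining f = (1/2)^(27/32) ≈ 0.5572.
Accumulation ratio R = 1/(1 − f) ≈ 1/0.4428 ≈ 2.2584.
Single-dose peak C₀ = D/Vd = 1804/106 ≈ 17.019 mg/L.
Cmax,ss = C₀/(1 − f) ≈ 17.019/0.4428 ≈ 38.435 mg/L.
Steady-state trough Cmin,ss = Cmax,ss·f ≈ 38.435 × 0.5572 ≈ 21.416 mg/L.
Trough 21.4 mg/L vs MEC 3 mg/L: adequate.

21.4 mg/L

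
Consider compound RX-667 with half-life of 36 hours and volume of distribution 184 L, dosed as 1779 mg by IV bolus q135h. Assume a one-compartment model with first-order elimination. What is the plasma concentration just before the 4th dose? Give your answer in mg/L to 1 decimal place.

0.8 mg/L

f = (1/2)^(τ/t½) = (1/2)^(135/36) ≈ 0.0743.
C₀ = D/Vd = 1779/184 ≈ 9.668 mg/L.
Before the 4th dose, 3 doses have been given. Superposition: Cmin = C₀·(f + f² + … + f^3).
≈ 9.668 × (0.0743 + 0.0055 + 0.0004) ≈ 9.668 × 0.0802 ≈ 0.775 mg/L.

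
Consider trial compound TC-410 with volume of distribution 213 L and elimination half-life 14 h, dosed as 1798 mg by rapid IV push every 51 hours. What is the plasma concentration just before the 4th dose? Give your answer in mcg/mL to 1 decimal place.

f = (1/2)^(τ/t½) = (1/2)^(51/14) ≈ 0.0801.
C₀ = D/Vd = 1798/213 ≈ 8.441 mcg/mL.
Before the 4th dose, 3 doses have been given. Superposition: Cmin = C₀·(f + f² + … + f^3).
≈ 8.441 × (0.0801 + 0.0064 + 0.0005) ≈ 8.441 × 0.0870 ≈ 0.734 mcg/mL.

0.7 mcg/mL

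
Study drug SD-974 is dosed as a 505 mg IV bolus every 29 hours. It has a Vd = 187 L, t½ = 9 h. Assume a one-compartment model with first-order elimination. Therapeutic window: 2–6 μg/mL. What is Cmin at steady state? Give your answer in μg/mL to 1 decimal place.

0.3 μg/mL

τ/t½ = 29/9 ≈ 3.2222, so fraction remaining f = (1/2)^(29/9) ≈ 0.1072.
Accumulation ratio R = 1/(1 − f) ≈ 1/0.8928 ≈ 1.1201.
Single-dose peak C₀ = D/Vd = 505/187 ≈ 2.701 μg/mL.
Steady-state peak Cmax,ss = C₀·R ≈ 2.701 × 1.1201 ≈ 3.025 μg/mL.
Steady-state trough Cmin,ss = Cmax,ss·f ≈ 3.025 × 0.1072 ≈ 0.324 μg/mL.
Trough 0.3 μg/mL vs MEC 2 μg/mL: subtherapeutic.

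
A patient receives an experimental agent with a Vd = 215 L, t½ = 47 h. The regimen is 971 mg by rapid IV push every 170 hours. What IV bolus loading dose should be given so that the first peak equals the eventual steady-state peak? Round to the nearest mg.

f = (1/2)^(170/47) ≈ 0.081502; accumulation ratio R = 1/(1−f) ≈ 1.08873.
Loading dose to hit Cmax,ss on first dose: D_load = D_maint·R ≈ 971 × 1.08873 ≈ 1057.16 mg.

1057 mg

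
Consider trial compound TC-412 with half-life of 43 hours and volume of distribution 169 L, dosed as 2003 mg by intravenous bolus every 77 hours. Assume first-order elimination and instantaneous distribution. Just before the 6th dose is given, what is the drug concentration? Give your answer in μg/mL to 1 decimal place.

4.8 μg/mL

f = (1/2)^(τ/t½) = (1/2)^(77/43) ≈ 0.2890.
C₀ = D/Vd = 2003/169 ≈ 11.852 μg/mL.
Before the 6th dose, 5 doses have been given. Superposition: Cmin = C₀·(f + f² + … + f^5).
≈ 11.852 × (0.2890 + 0.0835 + 0.0241 + 0.0070 + 0.0020) ≈ 11.852 × 0.4056 ≈ 4.807 μg/mL.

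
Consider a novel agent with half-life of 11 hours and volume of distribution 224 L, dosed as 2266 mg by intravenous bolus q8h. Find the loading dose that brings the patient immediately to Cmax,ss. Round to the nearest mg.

f = (1/2)^(8/11) ≈ 0.604045; accumulation ratio R = 1/(1−f) ≈ 2.52554.
Loading dose to hit Cmax,ss on first dose: D_load = D_maint·R ≈ 2266 × 2.52554 ≈ 5722.87 mg.

5723 mg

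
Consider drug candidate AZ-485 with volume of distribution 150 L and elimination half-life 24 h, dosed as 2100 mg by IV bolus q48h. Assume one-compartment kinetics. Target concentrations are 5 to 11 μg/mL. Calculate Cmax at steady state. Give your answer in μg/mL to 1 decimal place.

τ = 48 h = 2 half-lives, so f = (1/2)^2 = 0.25.
Accumulation ratio R = 1/(1 − f) = 1/0.75 = 4/3.
Single-dose peak C₀ = D/Vd = 2100/150 = 14 μg/mL.
Steady-state peak Cmax,ss = C₀·R = 14 × 4/3 ≈ 18.667 μg/mL.
Peak 18.7 μg/mL vs MTC 11 μg/mL: exceeds toxic threshold.

18.7 μg/mL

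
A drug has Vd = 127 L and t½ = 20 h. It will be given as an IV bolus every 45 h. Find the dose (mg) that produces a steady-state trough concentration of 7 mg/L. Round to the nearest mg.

3340 mg

τ/t½ = 45/20 ≈ 2.25, so f = (1/2)^(45/20) ≈ 0.210224.
Cmin,ss = (D/Vd)·f/(1−f), so D = Cmin,ss·Vd·(1−f)/f.
D = 7 × 127 × (1−f)/f ≈ 7 × 127 × 3.75683 ≈ 3339.82 mg.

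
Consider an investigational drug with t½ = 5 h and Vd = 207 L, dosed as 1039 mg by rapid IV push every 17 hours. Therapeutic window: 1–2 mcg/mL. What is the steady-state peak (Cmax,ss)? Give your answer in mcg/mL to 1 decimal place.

5.5 mcg/mL

Over one 17-h interval, 17/5 ≈ 3.4 half-lives elapse, leaving f ≈ 0.0947 of each dose.
At steady state, accumulation factor R = 1/(1 − e^(−kτ)) ≈ 1.1046.
Each bolus raises the concentration by D/Vd = 1039/207 ≈ 5.019 mcg/mL.
Steady-state peak Cmax,ss = C₀·R ≈ 5.019 × 1.1046 ≈ 5.544 mcg/mL.
Peak 5.5 mcg/mL vs MTC 2 mcg/mL: exceeds toxic threshold.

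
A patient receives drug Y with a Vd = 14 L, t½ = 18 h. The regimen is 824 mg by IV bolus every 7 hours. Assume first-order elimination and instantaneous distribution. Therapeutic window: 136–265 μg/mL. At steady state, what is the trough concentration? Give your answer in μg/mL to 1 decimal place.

190.2 μg/mL

τ/t½ = 7/18 ≈ 0.38889, so fraction remaining f = (1/2)^(7/18) ≈ 0.7637.
Single-dose peak C₀ = D/Vd = 824/14 ≈ 58.857 μg/mL.
Steady-state trough Cmin,ss = C₀·f/(1−f) ≈ 58.857 × 0.7637/0.2363 ≈ 190.220 μg/mL.
Trough 190.2 μg/mL vs MEC 136 μg/mL: adequate.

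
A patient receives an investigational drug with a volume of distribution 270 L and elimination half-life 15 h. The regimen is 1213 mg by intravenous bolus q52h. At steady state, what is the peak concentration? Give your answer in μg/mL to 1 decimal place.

4.9 μg/mL

Over one 52-h interval, 52/15 ≈ 3.4667 half-lives elapse, leaving f ≈ 0.0905 of each dose.
Accumulation ratio R = 1/(1 − f) ≈ 1/0.9095 ≈ 1.0995.
Each bolus raises the concentration by D/Vd = 1213/270 ≈ 4.493 μg/mL.
Steady-state peak Cmax,ss = C₀·R ≈ 4.493 × 1.0995 ≈ 4.940 μg/mL.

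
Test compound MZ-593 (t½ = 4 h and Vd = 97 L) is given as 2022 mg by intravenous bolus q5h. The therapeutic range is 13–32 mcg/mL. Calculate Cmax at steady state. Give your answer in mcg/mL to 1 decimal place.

36.0 mcg/mL

τ/t½ = 5/4 ≈ 1.25, so fraction remaining f = (1/2)^(5/4) ≈ 0.4204.
Accumulation ratio R = 1/(1 − f) ≈ 1/0.5796 ≈ 1.7253.
Each bolus raises the concentration by D/Vd = 2022/97 ≈ 20.845 mcg/mL.
Cmax,ss = C₀/(1 − f) ≈ 20.845/0.5796 ≈ 35.964 mcg/mL.
Peak 36.0 mcg/mL vs MTC 32 mcg/mL: exceeds toxic threshold.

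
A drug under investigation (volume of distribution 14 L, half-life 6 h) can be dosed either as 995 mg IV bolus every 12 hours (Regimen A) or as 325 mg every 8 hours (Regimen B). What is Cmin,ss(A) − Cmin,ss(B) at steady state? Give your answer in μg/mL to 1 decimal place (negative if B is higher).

Regimen A: f = (1/2)^(12/6) ≈ 0.2500; Cmin,ss = (995/14)·f/(1−f) ≈ 23.690 μg/mL.
Regimen B: f = (1/2)^(8/6) ≈ 0.3969; Cmin,ss = (325/14)·f/(1−f) ≈ 15.277 μg/mL.
Difference ≈ 23.690 − 15.277 ≈ 8.413 μg/mL.

8.4 μg/mL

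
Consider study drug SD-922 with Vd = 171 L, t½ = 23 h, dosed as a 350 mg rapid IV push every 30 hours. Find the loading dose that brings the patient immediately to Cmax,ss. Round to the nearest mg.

588 mg

f = (1/2)^(30/23) ≈ 0.404904; accumulation ratio R = 1/(1−f) ≈ 1.68040.
Loading dose to hit Cmax,ss on first dose: D_load = D_maint·R ≈ 350 × 1.68040 ≈ 588.14 mg.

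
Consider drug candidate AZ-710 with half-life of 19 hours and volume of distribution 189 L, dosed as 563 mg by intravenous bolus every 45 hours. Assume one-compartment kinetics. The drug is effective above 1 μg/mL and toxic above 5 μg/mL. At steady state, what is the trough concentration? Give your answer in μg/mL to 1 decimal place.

0.7 μg/mL

Over one 45-h interval, 45/19 ≈ 2.3684 half-lives elapse, leaving f ≈ 0.1937 of each dose.
Each bolus raises the concentration by D/Vd = 563/189 ≈ 2.979 μg/mL.
Steady-state trough Cmin,ss = C₀·f/(1−f) ≈ 2.979 × 0.1937/0.8063 ≈ 0.716 μg/mL.
Trough 0.7 μg/mL vs MEC 1 μg/mL: subtherapeutic.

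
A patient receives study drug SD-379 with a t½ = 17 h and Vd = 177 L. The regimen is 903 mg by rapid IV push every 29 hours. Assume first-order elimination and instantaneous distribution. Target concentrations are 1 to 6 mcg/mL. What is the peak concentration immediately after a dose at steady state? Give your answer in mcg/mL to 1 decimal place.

7.4 mcg/mL

Over one 29-h interval, 29/17 ≈ 1.7059 half-lives elapse, leaving f ≈ 0.3065 of each dose.
At steady state, accumulation factor R = 1/(1 − e^(−kτ)) ≈ 1.4420.
Each bolus raises the concentration by D/Vd = 903/177 ≈ 5.102 mcg/mL.
Cmax,ss = C₀/(1 − f) ≈ 5.102/0.6935 ≈ 7.357 mcg/mL.
Peak 7.4 mcg/mL vs MTC 6 mcg/mL: exceeds toxic threshold.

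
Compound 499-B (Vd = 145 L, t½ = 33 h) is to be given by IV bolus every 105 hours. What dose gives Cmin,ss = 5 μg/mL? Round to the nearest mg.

5854 mg

τ/t½ = 105/33 ≈ 3.1818, so f = (1/2)^(105/33) ≈ 0.110199.
Cmin,ss = (D/Vd)·f/(1−f), so D = Cmin,ss·Vd·(1−f)/f.
D = 5 × 145 × (1−f)/f ≈ 5 × 145 × 8.07449 ≈ 5854.01 mg.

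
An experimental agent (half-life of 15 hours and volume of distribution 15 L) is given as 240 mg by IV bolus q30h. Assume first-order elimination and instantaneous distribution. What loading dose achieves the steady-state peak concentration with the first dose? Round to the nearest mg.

320 mg

f = (1/2)^(30/15) ≈ 0.250000; accumulation ratio R = 1/(1−f) ≈ 1.33333.
Loading dose to hit Cmax,ss on first dose: D_load = D_maint·R ≈ 240 × 1.33333 ≈ 320.00 mg.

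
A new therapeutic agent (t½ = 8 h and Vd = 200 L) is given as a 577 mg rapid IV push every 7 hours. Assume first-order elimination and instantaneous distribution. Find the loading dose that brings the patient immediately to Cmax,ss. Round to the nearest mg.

f = (1/2)^(7/8) ≈ 0.545254; accumulation ratio R = 1/(1−f) ≈ 2.19903.
Loading dose to hit Cmax,ss on first dose: D_load = D_maint·R ≈ 577 × 2.19903 ≈ 1268.84 mg.

1269 mg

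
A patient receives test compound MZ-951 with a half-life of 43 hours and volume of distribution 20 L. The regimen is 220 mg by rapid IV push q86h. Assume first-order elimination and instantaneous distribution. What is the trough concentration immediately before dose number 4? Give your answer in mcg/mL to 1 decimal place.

3.6 mcg/mL

f = (1/2)^(τ/t½) = (1/2)^(86/43) ≈ 0.2500.
C₀ = D/Vd = 220/20 ≈ 11.000 mcg/mL.
Before the 4th dose, 3 doses have been given. Superposition: Cmin = C₀·(f + f² + … + f^3).
≈ 11.000 × (0.2500 + 0.0625 + 0.0156) ≈ 11.000 × 0.3281 ≈ 3.609 mcg/mL.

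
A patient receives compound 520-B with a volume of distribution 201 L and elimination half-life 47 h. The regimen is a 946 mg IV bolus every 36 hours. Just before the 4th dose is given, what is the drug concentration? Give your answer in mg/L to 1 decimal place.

5.4 mg/L

f = (1/2)^(τ/t½) = (1/2)^(36/47) ≈ 0.5881.
C₀ = D/Vd = 946/201 ≈ 4.706 mg/L.
Before the 4th dose, 3 doses have been given. Superposition: Cmin = C₀·(f + f² + … + f^3).
≈ 4.706 × (0.5881 + 0.3459 + 0.2034) ≈ 4.706 × 1.1374 ≈ 5.353 mg/L.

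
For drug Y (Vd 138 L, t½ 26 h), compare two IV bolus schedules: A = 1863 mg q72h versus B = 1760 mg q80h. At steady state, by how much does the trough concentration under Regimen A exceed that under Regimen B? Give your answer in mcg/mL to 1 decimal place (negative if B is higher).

0.6 mcg/mL

Regimen A: f = (1/2)^(72/26) ≈ 0.1467; Cmin,ss = (1863/138)·f/(1−f) ≈ 2.321 mcg/mL.
Regimen B: f = (1/2)^(80/26) ≈ 0.1185; Cmin,ss = (1760/138)·f/(1−f) ≈ 1.714 mcg/mL.
Difference ≈ 2.321 − 1.714 ≈ 0.607 mcg/mL.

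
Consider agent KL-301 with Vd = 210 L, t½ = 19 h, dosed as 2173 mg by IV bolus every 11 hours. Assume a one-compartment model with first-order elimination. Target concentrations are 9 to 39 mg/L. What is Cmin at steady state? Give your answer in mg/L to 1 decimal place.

Over one 11-h interval, 11/19 ≈ 0.57895 half-lives elapse, leaving f ≈ 0.6695 of each dose.
Single-dose peak C₀ = D/Vd = 2173/210 ≈ 10.348 mg/L.
Steady-state trough Cmin,ss = C₀·f/(1−f) ≈ 10.348 × 0.6695/0.3305 ≈ 20.962 mg/L.
Trough 21.0 mg/L vs MEC 9 mg/L: adequate.

21.0 mg/L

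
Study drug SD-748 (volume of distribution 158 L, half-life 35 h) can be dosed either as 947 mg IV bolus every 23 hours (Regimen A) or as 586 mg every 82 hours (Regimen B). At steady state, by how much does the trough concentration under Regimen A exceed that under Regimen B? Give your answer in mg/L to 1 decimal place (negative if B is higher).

Regimen A: f = (1/2)^(23/35) ≈ 0.6341; Cmin,ss = (947/158)·f/(1−f) ≈ 10.387 mg/L.
Regimen B: f = (1/2)^(82/35) ≈ 0.1971; Cmin,ss = (586/158)·f/(1−f) ≈ 0.910 mg/L.
Difference ≈ 10.387 − 0.910 ≈ 9.477 mg/L.

9.5 mg/L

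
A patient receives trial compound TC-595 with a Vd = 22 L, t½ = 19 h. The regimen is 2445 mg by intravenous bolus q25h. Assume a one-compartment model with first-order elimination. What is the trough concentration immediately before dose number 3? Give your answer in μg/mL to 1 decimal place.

62.6 μg/mL

f = (1/2)^(τ/t½) = (1/2)^(25/19) ≈ 0.4017.
C₀ = D/Vd = 2445/22 ≈ 111.136 μg/mL.
Before the 3rd dose, 2 doses have been given. Superposition: Cmin = C₀·(f + f²).
≈ 111.136 × (0.4017 + 0.1614) ≈ 111.136 × 0.5631 ≈ 62.581 μg/mL.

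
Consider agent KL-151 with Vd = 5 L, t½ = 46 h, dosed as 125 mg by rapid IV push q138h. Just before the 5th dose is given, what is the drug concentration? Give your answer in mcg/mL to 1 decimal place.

3.6 mcg/mL

f = (1/2)^(τ/t½) = (1/2)^(138/46) ≈ 0.1250.
C₀ = D/Vd = 125/5 ≈ 25.000 mcg/mL.
Before the 5th dose, 4 doses have been given. Superposition: Cmin = C₀·(f + f² + … + f^4).
≈ 25.000 × (0.1250 + 0.0156 + 0.0020 + 0.0002) ≈ 25.000 × 0.1428 ≈ 3.570 mcg/mL.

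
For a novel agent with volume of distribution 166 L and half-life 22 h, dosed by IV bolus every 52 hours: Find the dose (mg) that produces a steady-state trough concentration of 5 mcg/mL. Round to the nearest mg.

3442 mg

τ/t½ = 52/22 ≈ 2.3636, so f = (1/2)^(52/22) ≈ 0.194301.
Cmin,ss = (D/Vd)·f/(1−f), so D = Cmin,ss·Vd·(1−f)/f.
D = 5 × 166 × (1−f)/f ≈ 5 × 166 × 4.14665 ≈ 3441.72 mg.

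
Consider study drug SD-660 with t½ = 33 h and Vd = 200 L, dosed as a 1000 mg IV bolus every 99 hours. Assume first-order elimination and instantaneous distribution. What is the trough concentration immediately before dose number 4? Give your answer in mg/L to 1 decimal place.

f = (1/2)^(τ/t½) = (1/2)^(99/33) ≈ 0.1250.
C₀ = D/Vd = 1000/200 ≈ 5.000 mg/L.
Before the 4th dose, 3 doses have been given. Superposition: Cmin = C₀·(f + f² + … + f^3).
≈ 5.000 × (0.1250 + 0.0156 + 0.0020) ≈ 5.000 × 0.1426 ≈ 0.713 mg/L.

0.7 mg/L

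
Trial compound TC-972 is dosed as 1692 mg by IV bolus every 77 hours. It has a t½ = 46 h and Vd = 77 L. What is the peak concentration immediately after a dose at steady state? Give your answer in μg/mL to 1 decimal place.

τ/t½ = 77/46 ≈ 1.6739, so fraction remaining f = (1/2)^(77/46) ≈ 0.3134.
Accumulation ratio R = 1/(1 − f) ≈ 1/0.6866 ≈ 1.4565.
Each bolus raises the concentration by D/Vd = 1692/77 ≈ 21.974 μg/mL.
Steady-state peak Cmax,ss = C₀·R ≈ 21.974 × 1.4565 ≈ 32.005 μg/mL.

32.0 μg/mL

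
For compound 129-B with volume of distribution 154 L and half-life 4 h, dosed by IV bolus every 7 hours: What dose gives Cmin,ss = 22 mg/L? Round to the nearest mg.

τ/t½ = 7/4 ≈ 1.75, so f = (1/2)^(7/4) ≈ 0.297302.
Cmin,ss = (D/Vd)·f/(1−f), so D = Cmin,ss·Vd·(1−f)/f.
D = 22 × 154 × (1−f)/f ≈ 22 × 154 × 2.36358 ≈ 8007.81 mg.

8008 mg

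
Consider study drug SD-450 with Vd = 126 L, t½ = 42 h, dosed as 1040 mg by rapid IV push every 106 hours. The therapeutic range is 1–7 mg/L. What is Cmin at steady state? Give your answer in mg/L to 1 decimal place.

1.7 mg/L

Over one 106-h interval, 106/42 ≈ 2.5238 half-lives elapse, leaving f ≈ 0.1739 of each dose.
Each bolus raises the concentration by D/Vd = 1040/126 ≈ 8.254 mg/L.
Steady-state trough Cmin,ss = C₀·f/(1−f) ≈ 8.254 × 0.1739/0.8261 ≈ 1.738 mg/L.
Trough 1.7 mg/L vs MEC 1 mg/L: adequate.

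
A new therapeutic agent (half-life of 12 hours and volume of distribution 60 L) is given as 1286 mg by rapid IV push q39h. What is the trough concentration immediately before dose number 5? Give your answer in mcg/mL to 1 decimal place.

f = (1/2)^(τ/t½) = (1/2)^(39/12) ≈ 0.1051.
C₀ = D/Vd = 1286/60 ≈ 21.433 mcg/mL.
Before the 5th dose, 4 doses have been given. Superposition: Cmin = C₀·(f + f² + … + f^4).
≈ 21.433 × (0.1051 + 0.0110 + 0.0012 + 0.0001) ≈ 21.433 × 0.1174 ≈ 2.516 mcg/mL.

2.5 mcg/mL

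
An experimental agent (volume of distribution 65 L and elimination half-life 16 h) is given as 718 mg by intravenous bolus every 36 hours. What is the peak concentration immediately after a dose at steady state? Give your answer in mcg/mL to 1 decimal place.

14.0 mcg/mL

k = ln2/t½ = ln2/16 ≈ 0.043322 h⁻¹; fraction remaining f = e^(−kτ) = e^(−0.043322×36) ≈ 0.2102.
At steady state, accumulation factor R = 1/(1 − e^(−kτ)) ≈ 1.2661.
Each bolus raises the concentration by D/Vd = 718/65 ≈ 11.046 mcg/mL.
Cmax,ss = C₀/(1 − f) ≈ 11.046/0.7898 ≈ 13.986 mcg/mL.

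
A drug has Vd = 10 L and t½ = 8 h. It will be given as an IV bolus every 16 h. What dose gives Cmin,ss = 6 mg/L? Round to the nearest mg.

180 mg

τ/t½ = 16/8 ≈ 2, so f = (1/2)^(16/8) ≈ 0.250000.
Cmin,ss = (D/Vd)·f/(1−f), so D = Cmin,ss·Vd·(1−f)/f.
D = 6 × 10 × (1−f)/f ≈ 6 × 10 × 3.00000 ≈ 180.00 mg.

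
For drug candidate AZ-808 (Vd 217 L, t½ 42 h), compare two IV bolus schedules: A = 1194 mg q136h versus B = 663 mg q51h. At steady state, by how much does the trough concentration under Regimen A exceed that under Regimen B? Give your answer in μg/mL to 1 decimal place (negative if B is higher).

Regimen A: f = (1/2)^(136/42) ≈ 0.1060; Cmin,ss = (1194/217)·f/(1−f) ≈ 0.652 μg/mL.
Regimen B: f = (1/2)^(51/42) ≈ 0.4310; Cmin,ss = (663/217)·f/(1−f) ≈ 2.314 μg/mL.
Difference ≈ 0.652 − 2.314 ≈ -1.662 μg/mL.

-1.7 μg/mL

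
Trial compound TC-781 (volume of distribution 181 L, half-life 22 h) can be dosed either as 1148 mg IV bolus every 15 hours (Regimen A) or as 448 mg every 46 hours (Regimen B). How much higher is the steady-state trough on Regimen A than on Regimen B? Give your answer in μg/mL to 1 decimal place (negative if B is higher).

Regimen A: f = (1/2)^(15/22) ≈ 0.6234; Cmin,ss = (1148/181)·f/(1−f) ≈ 10.499 μg/mL.
Regimen B: f = (1/2)^(46/22) ≈ 0.2347; Cmin,ss = (448/181)·f/(1−f) ≈ 0.759 μg/mL.
Difference ≈ 10.499 − 0.759 ≈ 9.740 μg/mL.

9.7 μg/mL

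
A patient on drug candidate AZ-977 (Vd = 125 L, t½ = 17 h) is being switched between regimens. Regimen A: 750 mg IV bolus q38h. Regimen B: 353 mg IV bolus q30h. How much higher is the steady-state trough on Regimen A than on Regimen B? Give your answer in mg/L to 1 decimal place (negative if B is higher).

Regimen A: f = (1/2)^(38/17) ≈ 0.2124; Cmin,ss = (750/125)·f/(1−f) ≈ 1.618 mg/L.
Regimen B: f = (1/2)^(30/17) ≈ 0.2943; Cmin,ss = (353/125)·f/(1−f) ≈ 1.178 mg/L.
Difference ≈ 1.618 − 1.178 ≈ 0.440 mg/L.

0.4 mg/L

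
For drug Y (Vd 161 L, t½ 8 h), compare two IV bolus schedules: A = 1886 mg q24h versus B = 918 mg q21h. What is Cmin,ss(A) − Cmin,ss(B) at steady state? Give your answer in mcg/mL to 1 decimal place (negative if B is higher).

Regimen A: f = (1/2)^(24/8) ≈ 0.1250; Cmin,ss = (1886/161)·f/(1−f) ≈ 1.673 mcg/mL.
Regimen B: f = (1/2)^(21/8) ≈ 0.1621; Cmin,ss = (918/161)·f/(1−f) ≈ 1.103 mcg/mL.
Difference ≈ 1.673 − 1.103 ≈ 0.570 mcg/mL.

0.6 mcg/mL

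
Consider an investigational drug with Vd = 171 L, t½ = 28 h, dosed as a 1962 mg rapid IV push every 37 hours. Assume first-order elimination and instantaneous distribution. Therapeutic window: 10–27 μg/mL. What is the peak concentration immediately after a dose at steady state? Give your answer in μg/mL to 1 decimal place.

19.1 μg/mL

τ/t½ = 37/28 ≈ 1.3214, so fraction remaining f = (1/2)^(37/28) ≈ 0.4001.
At steady state, accumulation factor R = 1/(1 − e^(−kτ)) ≈ 1.6669.
Single-dose peak C₀ = D/Vd = 1962/171 ≈ 11.474 μg/mL.
Steady-state peak Cmax,ss = C₀·R ≈ 11.474 × 1.6669 ≈ 19.126 μg/mL.
Peak 19.1 μg/mL vs MTC 27 μg/mL: below toxic threshold.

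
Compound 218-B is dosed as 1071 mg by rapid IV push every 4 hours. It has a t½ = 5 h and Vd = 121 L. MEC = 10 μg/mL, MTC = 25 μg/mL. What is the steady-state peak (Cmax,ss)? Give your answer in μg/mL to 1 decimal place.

20.8 μg/mL

Over one 4-h interval, 4/5 ≈ 0.8 half-lives elapse, leaving f ≈ 0.5743 of each dose.
Accumulation ratio R = 1/(1 − f) ≈ 1/0.4257 ≈ 2.3491.
Single-dose peak C₀ = D/Vd = 1071/121 ≈ 8.851 μg/mL.
Steady-state peak Cmax,ss = C₀·R ≈ 8.851 × 2.3491 ≈ 20.792 μg/mL.
Peak 20.8 μg/mL vs MTC 25 μg/mL: below toxic threshold.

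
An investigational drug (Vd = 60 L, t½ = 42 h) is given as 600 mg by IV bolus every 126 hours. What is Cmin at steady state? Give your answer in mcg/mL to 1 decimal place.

The dosing interval is 3 half-lives, so f = 2^(−3) = 0.125.
At steady state, R = 1/(1 − 0.125) = 8/7.
Single-dose peak C₀ = D/Vd = 600/60 = 10 mcg/mL.
Steady-state peak Cmax,ss = C₀·R = 10 × 8/7 ≈ 11.429 mcg/mL.
Steady-state trough Cmin,ss = Cmax,ss·f ≈ 11.429 × 0.125 ≈ 1.429 mcg/mL.

1.4 mcg/mL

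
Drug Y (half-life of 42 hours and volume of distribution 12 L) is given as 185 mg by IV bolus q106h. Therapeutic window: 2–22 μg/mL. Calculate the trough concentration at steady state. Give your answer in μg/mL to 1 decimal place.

3.2 μg/mL

k = ln2/t½ = ln2/42 ≈ 0.016504 h⁻¹; fraction remaining f = e^(−kτ) = e^(−0.016504×106) ≈ 0.1739.
At steady state, accumulation factor R = 1/(1 − e^(−kτ)) ≈ 1.2105.
Each bolus raises the concentration by D/Vd = 185/12 ≈ 15.417 μg/mL.
Cmax,ss = C₀/(1 − f) ≈ 15.417/0.8261 ≈ 18.662 μg/mL.
Steady-state trough Cmin,ss = Cmax,ss·f ≈ 18.662 × 0.1739 ≈ 3.245 μg/mL.
Trough 3.2 μg/mL vs MEC 2 μg/mL: adequate.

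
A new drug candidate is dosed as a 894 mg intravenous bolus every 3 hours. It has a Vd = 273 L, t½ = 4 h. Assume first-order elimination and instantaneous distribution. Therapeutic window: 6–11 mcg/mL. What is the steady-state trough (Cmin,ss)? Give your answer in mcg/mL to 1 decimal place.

τ/t½ = 3/4 ≈ 0.75, so fraction remaining f = (1/2)^(3/4) ≈ 0.5946.
Accumulation ratio R = 1/(1 − f) ≈ 1/0.4054 ≈ 2.4667.
Single-dose peak C₀ = D/Vd = 894/273 ≈ 3.275 mcg/mL.
Cmax,ss = C₀/(1 − f) ≈ 3.275/0.4054 ≈ 8.078 mcg/mL.
Steady-state trough Cmin,ss = Cmax,ss·f ≈ 8.078 × 0.5946 ≈ 4.803 mcg/mL.
Trough 4.8 mcg/mL vs MEC 6 mcg/mL: subtherapeutic.

4.8 mcg/mL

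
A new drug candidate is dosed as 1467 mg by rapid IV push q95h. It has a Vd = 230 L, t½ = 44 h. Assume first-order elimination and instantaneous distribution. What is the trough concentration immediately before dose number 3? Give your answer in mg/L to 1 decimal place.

1.7 mg/L

f = (1/2)^(τ/t½) = (1/2)^(95/44) ≈ 0.2239.
C₀ = D/Vd = 1467/230 ≈ 6.378 mg/L.
Before the 3rd dose, 2 doses have been given. Superposition: Cmin = C₀·(f + f²).
≈ 6.378 × (0.2239 + 0.0501) ≈ 6.378 × 0.2740 ≈ 1.748 mg/L.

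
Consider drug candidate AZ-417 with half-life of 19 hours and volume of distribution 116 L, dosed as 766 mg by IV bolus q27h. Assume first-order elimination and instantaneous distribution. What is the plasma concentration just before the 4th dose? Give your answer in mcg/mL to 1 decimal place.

3.7 mcg/mL

f = (1/2)^(τ/t½) = (1/2)^(27/19) ≈ 0.3734.
C₀ = D/Vd = 766/116 ≈ 6.603 mcg/mL.
Before the 4th dose, 3 doses have been given. Superposition: Cmin = C₀·(f + f² + … + f^3).
≈ 6.603 × (0.3734 + 0.1394 + 0.0521) ≈ 6.603 × 0.5649 ≈ 3.730 mcg/mL.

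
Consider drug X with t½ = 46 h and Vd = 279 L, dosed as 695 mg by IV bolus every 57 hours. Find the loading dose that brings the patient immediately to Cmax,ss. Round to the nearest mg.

f = (1/2)^(57/46) ≈ 0.423628; accumulation ratio R = 1/(1−f) ≈ 1.73499.
Loading dose to hit Cmax,ss on first dose: D_load = D_maint·R ≈ 695 × 1.73499 ≈ 1205.82 mg.

1206 mg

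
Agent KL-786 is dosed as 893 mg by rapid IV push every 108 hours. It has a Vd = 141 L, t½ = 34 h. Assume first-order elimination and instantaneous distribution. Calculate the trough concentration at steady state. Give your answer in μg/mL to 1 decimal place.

0.8 μg/mL

Over one 108-h interval, 108/34 ≈ 3.1765 half-lives elapse, leaving f ≈ 0.1106 of each dose.
Accumulation ratio R = 1/(1 − f) ≈ 1/0.8894 ≈ 1.1244.
Each bolus raises the concentration by D/Vd = 893/141 ≈ 6.333 μg/mL.
Steady-state peak Cmax,ss = C₀·R ≈ 6.333 × 1.1244 ≈ 7.121 μg/mL.
One interval later, Cmin,ss = Cmax,ss·e^(−kτ) ≈ 7.121 × 0.1106 ≈ 0.788 μg/mL.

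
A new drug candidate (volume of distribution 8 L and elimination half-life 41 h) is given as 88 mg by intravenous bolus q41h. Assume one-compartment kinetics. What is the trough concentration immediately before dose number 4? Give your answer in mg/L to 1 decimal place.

f = (1/2)^(τ/t½) = (1/2)^(41/41) ≈ 0.5000.
C₀ = D/Vd = 88/8 ≈ 11.000 mg/L.
Before the 4th dose, 3 doses have been given. Superposition: Cmin = C₀·(f + f² + … + f^3).
≈ 11.000 × (0.5000 + 0.2500 + 0.1250) ≈ 11.000 × 0.8750 ≈ 9.625 mg/L.

9.6 mg/L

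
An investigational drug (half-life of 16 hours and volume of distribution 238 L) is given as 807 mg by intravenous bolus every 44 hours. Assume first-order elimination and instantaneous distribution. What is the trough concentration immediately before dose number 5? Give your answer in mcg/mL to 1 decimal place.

f = (1/2)^(τ/t½) = (1/2)^(44/16) ≈ 0.1487.
C₀ = D/Vd = 807/238 ≈ 3.391 mcg/mL.
Before the 5th dose, 4 doses have been given. Superposition: Cmin = C₀·(f + f² + … + f^4).
≈ 3.391 × (0.1487 + 0.0221 + 0.0033 + 0.0005) ≈ 3.391 × 0.1746 ≈ 0.592 mcg/mL.

0.6 mcg/mL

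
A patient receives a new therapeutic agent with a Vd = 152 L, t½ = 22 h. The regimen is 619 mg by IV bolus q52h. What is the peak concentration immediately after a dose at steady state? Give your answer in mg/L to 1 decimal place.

Over one 52-h interval, 52/22 ≈ 2.3636 half-lives elapse, leaving f ≈ 0.1943 of each dose.
At steady state, accumulation factor R = 1/(1 − e^(−kτ)) ≈ 1.2412.
Single-dose peak C₀ = D/Vd = 619/152 ≈ 4.072 mg/L.
Steady-state peak Cmax,ss = C₀·R ≈ 4.072 × 1.2412 ≈ 5.054 mg/L.

5.1 mg/L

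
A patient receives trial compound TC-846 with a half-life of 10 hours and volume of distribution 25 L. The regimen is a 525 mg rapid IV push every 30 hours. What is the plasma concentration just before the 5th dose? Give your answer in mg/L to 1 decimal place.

3.0 mg/L

f = (1/2)^(τ/t½) = (1/2)^(30/10) ≈ 0.1250.
C₀ = D/Vd = 525/25 ≈ 21.000 mg/L.
Before the 5th dose, 4 doses have been given. Superposition: Cmin = C₀·(f + f² + … + f^4).
≈ 21.000 × (0.1250 + 0.0156 + 0.0020 + 0.0002) ≈ 21.000 × 0.1428 ≈ 2.999 mg/L.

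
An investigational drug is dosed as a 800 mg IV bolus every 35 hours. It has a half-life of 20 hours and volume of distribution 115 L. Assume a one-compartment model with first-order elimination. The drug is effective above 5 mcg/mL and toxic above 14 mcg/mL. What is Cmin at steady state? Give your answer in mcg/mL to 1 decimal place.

2.9 mcg/mL

Over one 35-h interval, 35/20 ≈ 1.75 half-lives elapse, leaving f ≈ 0.2973 of each dose.
At steady state, accumulation factor R = 1/(1 − e^(−kτ)) ≈ 1.4231.
Single-dose peak C₀ = D/Vd = 800/115 ≈ 6.957 mcg/mL.
Steady-state peak Cmax,ss = C₀·R ≈ 6.957 × 1.4231 ≈ 9.901 mcg/mL.
Steady-state trough Cmin,ss = Cmax,ss·f ≈ 9.901 × 0.2973 ≈ 2.944 mcg/mL.
Trough 2.9 mcg/mL vs MEC 5 mcg/mL: subtherapeutic.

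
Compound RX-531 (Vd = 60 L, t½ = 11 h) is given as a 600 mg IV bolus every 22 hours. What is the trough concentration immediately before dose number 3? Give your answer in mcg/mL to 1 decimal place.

3.1 mcg/mL

f = (1/2)^(τ/t½) = (1/2)^(22/11) ≈ 0.2500.
C₀ = D/Vd = 600/60 ≈ 10.000 mcg/mL.
Before the 3rd dose, 2 doses have been given. Superposition: Cmin = C₀·(f + f²).
≈ 10.000 × (0.2500 + 0.0625) ≈ 10.000 × 0.3125 ≈ 3.125 mcg/mL.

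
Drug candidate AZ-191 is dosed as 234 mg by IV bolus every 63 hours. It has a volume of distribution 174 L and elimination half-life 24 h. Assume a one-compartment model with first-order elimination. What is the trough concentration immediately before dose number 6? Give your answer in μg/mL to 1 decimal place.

f = (1/2)^(τ/t½) = (1/2)^(63/24) ≈ 0.1621.
C₀ = D/Vd = 234/174 ≈ 1.345 μg/mL.
Before the 6th dose, 5 doses have been given. Superposition: Cmin = C₀·(f + f² + … + f^5).
≈ 1.345 × (0.1621 + 0.0263 + 0.0043 + 0.0007 + 0.0001) ≈ 1.345 × 0.1935 ≈ 0.260 μg/mL.

0.3 μg/mL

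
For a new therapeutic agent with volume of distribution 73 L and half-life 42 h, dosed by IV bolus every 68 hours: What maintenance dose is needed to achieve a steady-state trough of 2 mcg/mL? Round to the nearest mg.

τ/t½ = 68/42 ≈ 1.619, so f = (1/2)^(68/42) ≈ 0.325550.
Cmin,ss = (D/Vd)·f/(1−f), so D = Cmin,ss·Vd·(1−f)/f.
D = 2 × 73 × (1−f)/f ≈ 2 × 73 × 2.07172 ≈ 302.47 mg.

302 mg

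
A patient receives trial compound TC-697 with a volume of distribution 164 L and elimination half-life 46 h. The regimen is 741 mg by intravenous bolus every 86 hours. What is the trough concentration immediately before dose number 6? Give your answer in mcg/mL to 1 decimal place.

f = (1/2)^(τ/t½) = (1/2)^(86/46) ≈ 0.2737.
C₀ = D/Vd = 741/164 ≈ 4.518 mcg/mL.
Before the 6th dose, 5 doses have been given. Superposition: Cmin = C₀·(f + f² + … + f^5).
≈ 4.518 × (0.2737 + 0.0749 + 0.0205 + 0.0056 + 0.0015) ≈ 4.518 × 0.3762 ≈ 1.700 mcg/mL.

1.7 mcg/mL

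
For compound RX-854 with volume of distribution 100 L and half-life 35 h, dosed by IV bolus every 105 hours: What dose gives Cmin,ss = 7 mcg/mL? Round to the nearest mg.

4900 mg

τ/t½ = 105/35 ≈ 3, so f = (1/2)^(105/35) ≈ 0.125000.
Cmin,ss = (D/Vd)·f/(1−f), so D = Cmin,ss·Vd·(1−f)/f.
D = 7 × 100 × (1−f)/f ≈ 7 × 100 × 7.00000 ≈ 4900.00 mg.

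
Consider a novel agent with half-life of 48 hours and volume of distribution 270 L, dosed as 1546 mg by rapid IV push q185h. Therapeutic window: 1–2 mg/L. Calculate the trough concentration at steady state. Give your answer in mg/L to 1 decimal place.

τ/t½ = 185/48 ≈ 3.8542, so fraction remaining f = (1/2)^(185/48) ≈ 0.0691.
Single-dose peak C₀ = D/Vd = 1546/270 ≈ 5.726 mg/L.
Steady-state trough Cmin,ss = C₀·f/(1−f) ≈ 5.726 × 0.0691/0.9309 ≈ 0.425 mg/L.
Trough 0.4 mg/L vs MEC 1 mg/L: subtherapeutic.

0.4 mg/L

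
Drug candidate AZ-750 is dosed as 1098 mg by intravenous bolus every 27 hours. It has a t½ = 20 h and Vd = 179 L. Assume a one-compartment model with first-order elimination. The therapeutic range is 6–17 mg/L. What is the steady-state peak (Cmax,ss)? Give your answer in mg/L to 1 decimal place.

k = ln2/t½ = ln2/20 ≈ 0.034657 h⁻¹; fraction remaining f = e^(−kτ) = e^(−0.034657×27) ≈ 0.3923.
At steady state, accumulation factor R = 1/(1 − e^(−kτ)) ≈ 1.6455.
Single-dose peak C₀ = D/Vd = 1098/179 ≈ 6.134 mg/L.
Steady-state peak Cmax,ss = C₀·R ≈ 6.134 × 1.6455 ≈ 10.093 mg/L.
Peak 10.1 mg/L vs MTC 17 mg/L: below toxic threshold.

10.1 mg/L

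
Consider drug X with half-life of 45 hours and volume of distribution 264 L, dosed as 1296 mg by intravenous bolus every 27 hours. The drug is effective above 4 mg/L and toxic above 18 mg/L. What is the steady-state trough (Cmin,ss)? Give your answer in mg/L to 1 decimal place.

Over one 27-h interval, 27/45 ≈ 0.6 half-lives elapse, leaving f ≈ 0.6598 of each dose.
At steady state, accumulation factor R = 1/(1 − e^(−kτ)) ≈ 2.9394.
Single-dose peak C₀ = D/Vd = 1296/264 ≈ 4.909 mg/L.
Steady-state peak Cmax,ss = C₀·R ≈ 4.909 × 2.9394 ≈ 14.430 mg/L.
Steady-state trough Cmin,ss = Cmax,ss·f ≈ 14.430 × 0.6598 ≈ 9.521 mg/L.
Trough 9.5 mg/L vs MEC 4 mg/L: adequate.

9.5 mg/L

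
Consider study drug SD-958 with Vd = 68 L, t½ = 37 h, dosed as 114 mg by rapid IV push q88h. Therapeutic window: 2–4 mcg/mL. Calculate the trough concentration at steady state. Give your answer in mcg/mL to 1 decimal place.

Over one 88-h interval, 88/37 ≈ 2.3784 half-lives elapse, leaving f ≈ 0.1923 of each dose.
Single-dose peak C₀ = D/Vd = 114/68 ≈ 1.676 mcg/mL.
Steady-state trough Cmin,ss = C₀·f/(1−f) ≈ 1.676 × 0.1923/0.8077 ≈ 0.399 mcg/mL.
Trough 0.4 mcg/mL vs MEC 2 mcg/mL: subtherapeutic.

0.4 mcg/mL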